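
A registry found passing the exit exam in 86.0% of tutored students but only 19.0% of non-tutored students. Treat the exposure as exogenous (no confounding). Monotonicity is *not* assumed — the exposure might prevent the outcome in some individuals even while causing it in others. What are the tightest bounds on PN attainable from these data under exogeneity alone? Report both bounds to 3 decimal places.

p₁ = 0.86, p₀ = 0.19.
Under exogeneity alone the bounds on PN are max{0,(p₁−p₀)/p₁} ≤ PN ≤ min{1,(1−p₀)/p₁}.
  lower = (p₁ − p₀)/p₁ = 0.67 / 0.86 ≈ 0.7791
  upper = min{1, (1 − p₀)/p₁} = 0.81 / 0.86 ≈ 0.9419

0.779 ≤ PN ≤ 0.942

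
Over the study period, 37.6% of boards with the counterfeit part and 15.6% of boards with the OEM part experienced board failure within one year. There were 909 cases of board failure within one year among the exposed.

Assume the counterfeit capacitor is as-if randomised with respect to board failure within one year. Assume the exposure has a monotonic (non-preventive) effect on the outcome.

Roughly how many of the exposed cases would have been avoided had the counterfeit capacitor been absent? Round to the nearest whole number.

about 532 cases

p₁ = 0.376, p₀ = 0.156.
PN = (p₁ − p₀)/p₁ = (0.376 − 0.156) / 0.376 ≈ 0.58511.
Attributable cases ≈ PN × (exposed cases) = 0.58511 × 909 ≈ 531.86.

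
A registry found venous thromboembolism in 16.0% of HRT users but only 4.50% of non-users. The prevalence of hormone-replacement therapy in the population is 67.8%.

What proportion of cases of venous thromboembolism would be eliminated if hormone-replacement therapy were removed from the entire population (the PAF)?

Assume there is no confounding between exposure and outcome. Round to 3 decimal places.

p₁ = 0.16, p₀ = 0.045.
Overall risk P(Y=1) = π·p₁ + (1−π)·p₀ = 0.678×0.16 + 0.322×0.045 = 0.12297.
Under exogeneity, PAF = [P(Y=1) − p₀] / P(Y=1).
PAF = (0.12297 − 0.045) / 0.12297 ≈ 0.6341

PAF ≈ 0.634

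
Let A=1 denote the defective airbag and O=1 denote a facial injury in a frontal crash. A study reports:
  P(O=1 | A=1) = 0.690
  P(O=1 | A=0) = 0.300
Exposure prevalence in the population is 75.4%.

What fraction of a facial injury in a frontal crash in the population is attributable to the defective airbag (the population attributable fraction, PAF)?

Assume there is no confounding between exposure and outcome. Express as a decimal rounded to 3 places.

Let p₁ = 0.69, p₀ = 0.3.
Overall risk P(Y=1) = π·p₁ + (1−π)·p₀ = 0.754×0.69 + 0.246×0.3 = 0.59406.
Under exogeneity, PAF = [P(Y=1) − p₀] / P(Y=1).
PAF = (0.59406 − 0.3) / 0.59406 ≈ 0.4950

PAF ≈ 0.495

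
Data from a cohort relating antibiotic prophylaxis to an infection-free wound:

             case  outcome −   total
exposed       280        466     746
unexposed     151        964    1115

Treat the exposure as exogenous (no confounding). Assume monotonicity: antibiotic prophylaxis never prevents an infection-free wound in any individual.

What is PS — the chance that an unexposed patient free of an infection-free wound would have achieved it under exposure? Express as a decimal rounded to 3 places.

p₁ = P(outcome | exposed) = 280/746 = 0.37534
p₀ = P(outcome | unexposed) = 151/1115 = 0.13543
Under exogeneity and monotonicity, PS = (p₁ − p₀) / (1 − p₀).
PS = (0.37534 − 0.13543) / (1 − 0.13543) = 0.23991 / 0.86457 ≈ 0.2775

PS ≈ 0.277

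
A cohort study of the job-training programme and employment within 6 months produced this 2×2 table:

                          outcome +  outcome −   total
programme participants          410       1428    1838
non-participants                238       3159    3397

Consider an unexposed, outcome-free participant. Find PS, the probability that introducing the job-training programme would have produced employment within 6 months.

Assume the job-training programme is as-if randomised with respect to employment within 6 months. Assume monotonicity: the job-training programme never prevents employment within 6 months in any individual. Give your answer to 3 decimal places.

p₁ = P(outcome | exposed) = 410/1838 = 0.22307
p₀ = P(outcome | unexposed) = 238/3397 = 0.070062
Under exogeneity and monotonicity, PS = (p₁ − p₀) / (1 − p₀).
PS = (0.22307 − 0.070062) / (1 − 0.070062) = 0.15301 / 0.92994 ≈ 0.1645

PS ≈ 0.165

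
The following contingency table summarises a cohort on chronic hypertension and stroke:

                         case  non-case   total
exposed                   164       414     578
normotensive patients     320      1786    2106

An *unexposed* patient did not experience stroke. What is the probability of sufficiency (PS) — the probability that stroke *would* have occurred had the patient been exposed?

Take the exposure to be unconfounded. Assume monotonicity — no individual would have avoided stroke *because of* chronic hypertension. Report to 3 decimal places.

PS ≈ 0.155

p₁ = P(outcome | exposed) = 164/578 = 0.28374
p₀ = P(outcome | unexposed) = 320/2106 = 0.15195
Under exogeneity and monotonicity, PS = (p₁ − p₀) / (1 − p₀).
PS = (0.28374 − 0.15195) / (1 − 0.15195) = 0.13179 / 0.84805 ≈ 0.1554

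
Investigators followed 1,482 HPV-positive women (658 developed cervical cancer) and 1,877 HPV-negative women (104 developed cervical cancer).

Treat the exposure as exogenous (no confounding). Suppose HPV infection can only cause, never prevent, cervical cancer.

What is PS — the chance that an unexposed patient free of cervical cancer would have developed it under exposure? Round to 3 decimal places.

PS ≈ 0.411

p₁ = P(outcome | exposed) = 658/1482 = 0.44399
p₀ = P(outcome | unexposed) = 104/1877 = 0.055408
Under exogeneity and monotonicity, PS = (p₁ − p₀) / (1 − p₀).
PS = (0.44399 − 0.055408) / (1 − 0.055408) = 0.38859 / 0.94459 ≈ 0.4114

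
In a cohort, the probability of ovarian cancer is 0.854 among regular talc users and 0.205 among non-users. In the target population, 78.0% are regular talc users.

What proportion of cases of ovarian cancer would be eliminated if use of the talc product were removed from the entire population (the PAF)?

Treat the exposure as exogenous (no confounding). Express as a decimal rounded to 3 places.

PAF ≈ 0.712

Let p₁ = 0.854, p₀ = 0.205.
Overall risk P(Y=1) = π·p₁ + (1−π)·p₀ = 0.78×0.854 + 0.22×0.205 = 0.71122.
Under exogeneity, PAF = [P(Y=1) − p₀] / P(Y=1).
PAF = (0.71122 − 0.205) / 0.71122 ≈ 0.7118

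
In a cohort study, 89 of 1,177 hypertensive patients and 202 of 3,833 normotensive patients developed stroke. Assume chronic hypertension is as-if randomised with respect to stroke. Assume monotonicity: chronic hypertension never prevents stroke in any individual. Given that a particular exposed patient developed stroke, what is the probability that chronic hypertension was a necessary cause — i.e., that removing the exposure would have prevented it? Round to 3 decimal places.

p₁ = P(outcome | exposed) = 89/1177 = 0.075616
p₀ = P(outcome | unexposed) = 202/3833 = 0.0527
Under exogeneity and monotonicity, PN = (p₁ − p₀) / p₁.
PN = (0.075616 − 0.0527) / 0.075616 = 0.022916 / 0.075616 ≈ 0.3031

PN ≈ 0.303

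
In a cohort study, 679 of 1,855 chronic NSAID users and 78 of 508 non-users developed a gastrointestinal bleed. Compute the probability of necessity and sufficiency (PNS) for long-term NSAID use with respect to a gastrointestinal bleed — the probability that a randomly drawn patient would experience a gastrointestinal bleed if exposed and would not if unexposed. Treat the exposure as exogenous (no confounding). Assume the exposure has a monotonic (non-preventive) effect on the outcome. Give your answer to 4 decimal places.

PNS ≈ 0.2125

p₁ = P(outcome | exposed) = 679/1855 = 0.36604
p₀ = P(outcome | unexposed) = 78/508 = 0.15354
Under exogeneity and monotonicity, PNS = p₁ − p₀.
PNS = 0.36604 − 0.15354 = 0.21249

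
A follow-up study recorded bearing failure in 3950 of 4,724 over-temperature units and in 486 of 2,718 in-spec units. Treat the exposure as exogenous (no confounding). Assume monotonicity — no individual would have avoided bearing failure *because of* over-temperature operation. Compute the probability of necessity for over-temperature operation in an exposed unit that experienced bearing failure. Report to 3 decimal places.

p₁ = P(outcome | exposed) = 3950/4724 = 0.83616
p₀ = P(outcome | unexposed) = 486/2718 = 0.17881
Under exogeneity and monotonicity, PN = (p₁ − p₀) / p₁.
PN = (0.83616 − 0.17881) / 0.83616 = 0.65735 / 0.83616 ≈ 0.7862

PN ≈ 0.786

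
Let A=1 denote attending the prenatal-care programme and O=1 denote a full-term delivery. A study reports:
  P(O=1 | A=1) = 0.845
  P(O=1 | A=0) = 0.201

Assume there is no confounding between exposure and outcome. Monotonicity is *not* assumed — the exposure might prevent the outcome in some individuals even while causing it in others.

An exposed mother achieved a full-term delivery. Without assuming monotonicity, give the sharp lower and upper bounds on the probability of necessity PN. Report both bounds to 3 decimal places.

0.762 ≤ PN ≤ 0.946

Let p₁ = 0.845, p₀ = 0.201.
Under exogeneity alone the bounds on PN are max{0,(p₁−p₀)/p₁} ≤ PN ≤ min{1,(1−p₀)/p₁}.
  lower = (p₁ − p₀)/p₁ = 0.644 / 0.845 ≈ 0.7621
  upper = min{1, (1 − p₀)/p₁} = 0.799 / 0.845 ≈ 0.9456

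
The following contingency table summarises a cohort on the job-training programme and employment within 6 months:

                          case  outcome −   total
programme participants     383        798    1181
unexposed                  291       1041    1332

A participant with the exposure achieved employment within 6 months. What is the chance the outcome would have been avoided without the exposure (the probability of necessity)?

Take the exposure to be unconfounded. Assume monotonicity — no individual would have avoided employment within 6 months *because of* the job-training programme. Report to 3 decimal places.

p₁ = P(outcome | exposed) = 383/1181 = 0.3243
p₀ = P(outcome | unexposed) = 291/1332 = 0.21847
Under exogeneity and monotonicity, PN = (p₁ − p₀) / p₁.
PN = (0.3243 − 0.21847) / 0.3243 = 0.10583 / 0.3243 ≈ 0.3263

PN ≈ 0.326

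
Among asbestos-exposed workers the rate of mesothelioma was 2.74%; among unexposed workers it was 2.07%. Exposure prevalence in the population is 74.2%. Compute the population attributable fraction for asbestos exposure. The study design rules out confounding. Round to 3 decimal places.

PAF ≈ 0.194

p₁ = 0.0274, p₀ = 0.0207.
Overall risk P(Y=1) = π·p₁ + (1−π)·p₀ = 0.742×0.0274 + 0.258×0.0207 = 0.025671.
Under exogeneity, PAF = [P(Y=1) − p₀] / P(Y=1).
PAF = (0.025671 − 0.0207) / 0.025671 ≈ 0.1937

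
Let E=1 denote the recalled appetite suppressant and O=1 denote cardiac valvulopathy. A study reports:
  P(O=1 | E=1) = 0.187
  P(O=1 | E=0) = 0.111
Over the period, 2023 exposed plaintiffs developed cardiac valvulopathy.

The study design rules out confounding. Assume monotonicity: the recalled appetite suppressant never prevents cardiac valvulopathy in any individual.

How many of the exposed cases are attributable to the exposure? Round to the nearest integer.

about 822 cases

Let p₁ = 0.187, p₀ = 0.111.
PN = (p₁ − p₀)/p₁ = (0.187 − 0.111) / 0.187 ≈ 0.40642.
Attributable cases ≈ PN × (exposed cases) = 0.40642 × 2023 ≈ 822.18.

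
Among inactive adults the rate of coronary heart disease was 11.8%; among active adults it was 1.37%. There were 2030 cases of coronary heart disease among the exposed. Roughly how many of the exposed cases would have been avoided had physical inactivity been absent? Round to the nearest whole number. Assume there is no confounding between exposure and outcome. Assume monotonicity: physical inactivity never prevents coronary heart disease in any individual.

about 1794 cases

p₁ = 0.118, p₀ = 0.0137.
PN = (p₁ − p₀)/p₁ = (0.118 − 0.0137) / 0.118 ≈ 0.88390.
Attributable cases ≈ PN × (exposed cases) = 0.88390 × 2030 ≈ 1794.31.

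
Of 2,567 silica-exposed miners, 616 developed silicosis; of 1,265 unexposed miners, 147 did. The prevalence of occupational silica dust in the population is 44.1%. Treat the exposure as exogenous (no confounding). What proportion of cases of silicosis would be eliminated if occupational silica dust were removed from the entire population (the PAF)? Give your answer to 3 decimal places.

PAF ≈ 0.320

p₁ = P(outcome | exposed) = 616/2567 = 0.23997
p₀ = P(outcome | unexposed) = 147/1265 = 0.11621
Overall risk P(Y=1) = π·p₁ + (1−π)·p₀ = 0.441×0.23997 + 0.559×0.11621 = 0.17079.
Under exogeneity, PAF = [P(Y=1) − p₀] / P(Y=1).
PAF = (0.17079 − 0.11621) / 0.17079 ≈ 0.3196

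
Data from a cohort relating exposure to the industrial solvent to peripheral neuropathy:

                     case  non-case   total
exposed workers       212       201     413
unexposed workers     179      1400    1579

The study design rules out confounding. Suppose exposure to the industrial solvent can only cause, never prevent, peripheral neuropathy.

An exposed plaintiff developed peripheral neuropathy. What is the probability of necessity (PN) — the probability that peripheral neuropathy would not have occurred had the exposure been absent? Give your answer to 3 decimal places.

p₁ = P(outcome | exposed) = 212/413 = 0.51332
p₀ = P(outcome | unexposed) = 179/1579 = 0.11336
Under exogeneity and monotonicity, PN = (p₁ − p₀)/p₁.
PN = (0.51332 − 0.11336) / 0.51332 ≈ 0.7792

PN ≈ 0.779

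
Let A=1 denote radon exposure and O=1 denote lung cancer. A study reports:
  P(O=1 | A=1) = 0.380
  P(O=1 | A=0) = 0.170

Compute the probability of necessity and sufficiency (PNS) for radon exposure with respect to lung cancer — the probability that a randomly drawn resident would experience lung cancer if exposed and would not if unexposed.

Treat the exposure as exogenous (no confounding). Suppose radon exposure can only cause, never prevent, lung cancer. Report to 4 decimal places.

PNS ≈ 0.2100

Let p₁ = 0.38, p₀ = 0.17.
Under exogeneity and monotonicity, PNS = p₁ − p₀.
PNS = 0.38 − 0.17 = 0.21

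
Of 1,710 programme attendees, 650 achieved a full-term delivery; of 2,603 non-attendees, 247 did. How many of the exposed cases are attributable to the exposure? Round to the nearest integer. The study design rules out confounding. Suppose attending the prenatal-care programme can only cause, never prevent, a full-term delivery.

p₁ = P(outcome | exposed) = 650/1710 = 0.38012
p₀ = P(outcome | unexposed) = 247/2603 = 0.094891
PN = (p₁ − p₀)/p₁ = (0.38012 − 0.094891) / 0.38012 ≈ 0.75036.
Attributable cases ≈ PN × (exposed cases) = 0.75036 × 650 ≈ 487.74.

about 488 cases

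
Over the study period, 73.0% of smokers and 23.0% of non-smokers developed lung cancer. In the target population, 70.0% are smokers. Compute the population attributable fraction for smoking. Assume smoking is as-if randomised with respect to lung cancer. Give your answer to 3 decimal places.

PAF ≈ 0.603

p₁ = 0.73, p₀ = 0.23.
Overall risk P(Y=1) = π·p₁ + (1−π)·p₀ = 0.7×0.73 + 0.3×0.23 = 0.58.
Under exogeneity, PAF = [P(Y=1) − p₀] / P(Y=1).
PAF = (0.58 − 0.23) / 0.58 ≈ 0.6034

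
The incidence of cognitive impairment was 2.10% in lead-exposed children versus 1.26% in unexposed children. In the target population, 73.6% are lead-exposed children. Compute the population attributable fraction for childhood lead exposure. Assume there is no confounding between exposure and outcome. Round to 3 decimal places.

PAF ≈ 0.329

p₁ = 0.021, p₀ = 0.0126.
Overall risk P(Y=1) = π·p₁ + (1−π)·p₀ = 0.736×0.021 + 0.264×0.0126 = 0.018782.
Under exogeneity, PAF = [P(Y=1) − p₀] / P(Y=1).
PAF = (0.018782 − 0.0126) / 0.018782 ≈ 0.3292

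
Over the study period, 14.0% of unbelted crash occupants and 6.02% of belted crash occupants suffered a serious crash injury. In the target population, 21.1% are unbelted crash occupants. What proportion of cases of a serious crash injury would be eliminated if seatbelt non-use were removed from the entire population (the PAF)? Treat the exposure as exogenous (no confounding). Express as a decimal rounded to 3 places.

PAF ≈ 0.219

p₁ = 0.14, p₀ = 0.0602.
Overall risk P(Y=1) = π·p₁ + (1−π)·p₀ = 0.211×0.14 + 0.789×0.0602 = 0.077038.
Under exogeneity, PAF = [P(Y=1) − p₀] / P(Y=1).
PAF = (0.077038 − 0.0602) / 0.077038 ≈ 0.2186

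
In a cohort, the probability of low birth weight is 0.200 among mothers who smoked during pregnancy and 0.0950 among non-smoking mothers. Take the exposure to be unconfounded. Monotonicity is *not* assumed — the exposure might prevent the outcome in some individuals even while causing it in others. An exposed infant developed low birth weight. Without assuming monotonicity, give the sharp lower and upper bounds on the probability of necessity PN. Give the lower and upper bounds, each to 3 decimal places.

0.525 ≤ PN ≤ 1.000

Let p₁ = 0.2, p₀ = 0.095.
Under exogeneity alone the bounds on PN are max{0,(p₁−p₀)/p₁} ≤ PN ≤ min{1,(1−p₀)/p₁}.
  lower = (p₁ − p₀)/p₁ = 0.105 / 0.2 ≈ 0.5250
  upper = min{1, (1 − p₀)/p₁} = 0.905 / 0.2 ≈ 4.5250 → capped at 1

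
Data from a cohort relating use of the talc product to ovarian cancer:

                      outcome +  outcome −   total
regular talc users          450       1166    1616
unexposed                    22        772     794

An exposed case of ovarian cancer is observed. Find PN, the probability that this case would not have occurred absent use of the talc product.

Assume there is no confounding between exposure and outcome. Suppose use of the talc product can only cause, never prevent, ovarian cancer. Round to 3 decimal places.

p₁ = P(outcome | exposed) = 450/1616 = 0.27847
p₀ = P(outcome | unexposed) = 22/794 = 0.027708
Under exogeneity and monotonicity, PN = (p₁ − p₀) / p₁.
PN = (0.27847 − 0.027708) / 0.27847 = 0.25076 / 0.27847 ≈ 0.9005

PN ≈ 0.900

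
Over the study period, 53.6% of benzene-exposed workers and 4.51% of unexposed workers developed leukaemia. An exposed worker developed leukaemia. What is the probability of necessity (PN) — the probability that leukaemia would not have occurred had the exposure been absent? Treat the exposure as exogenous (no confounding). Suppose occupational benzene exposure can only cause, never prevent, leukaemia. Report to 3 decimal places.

PN ≈ 0.916

p₁ = 0.536, p₀ = 0.0451.
Under exogeneity and monotonicity, PN = (p₁ − p₀) / p₁.
PN = (0.536 − 0.0451) / 0.536 = 0.4909 / 0.536 ≈ 0.9159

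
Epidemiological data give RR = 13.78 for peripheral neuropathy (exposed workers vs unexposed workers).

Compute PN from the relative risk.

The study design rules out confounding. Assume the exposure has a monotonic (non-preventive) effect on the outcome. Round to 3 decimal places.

Under exogeneity and monotonicity, PN = (RR − 1) / RR = 1 − 1/RR.
PN = (13.78 − 1) / 13.78 = 12.78 / 13.78 ≈ 0.9274

PN ≈ 0.927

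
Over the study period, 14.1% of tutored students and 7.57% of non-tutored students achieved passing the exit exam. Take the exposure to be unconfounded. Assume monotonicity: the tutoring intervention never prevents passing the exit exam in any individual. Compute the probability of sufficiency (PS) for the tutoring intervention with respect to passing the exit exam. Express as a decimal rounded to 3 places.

p₁ = 0.141, p₀ = 0.0757.
Under exogeneity and monotonicity, PS = (p₁ − p₀) / (1 − p₀).
PS = (0.141 − 0.0757) / (1 − 0.0757) = 0.0653 / 0.9243 ≈ 0.0706

PS ≈ 0.071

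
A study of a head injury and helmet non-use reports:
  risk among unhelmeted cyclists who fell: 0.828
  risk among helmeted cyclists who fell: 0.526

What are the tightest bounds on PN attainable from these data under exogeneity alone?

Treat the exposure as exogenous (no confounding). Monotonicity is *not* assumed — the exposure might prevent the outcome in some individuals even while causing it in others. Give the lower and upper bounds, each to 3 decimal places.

0.365 ≤ PN ≤ 0.572

Let p₁ = 0.828, p₀ = 0.526.
Under exogeneity alone the bounds on PN are max{0,(p₁−p₀)/p₁} ≤ PN ≤ min{1,(1−p₀)/p₁}.
  lower = (p₁ − p₀)/p₁ = 0.302 / 0.828 ≈ 0.3647
  upper = min{1, (1 − p₀)/p₁} = 0.474 / 0.828 ≈ 0.5725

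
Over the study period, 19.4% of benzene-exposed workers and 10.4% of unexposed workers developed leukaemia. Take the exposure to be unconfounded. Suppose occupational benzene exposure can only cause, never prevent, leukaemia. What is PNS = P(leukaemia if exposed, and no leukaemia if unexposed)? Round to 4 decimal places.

p₁ = 0.194, p₀ = 0.104.
Under exogeneity and monotonicity, PNS = p₁ − p₀.
PNS = 0.194 − 0.104 = 0.09

PNS ≈ 0.0900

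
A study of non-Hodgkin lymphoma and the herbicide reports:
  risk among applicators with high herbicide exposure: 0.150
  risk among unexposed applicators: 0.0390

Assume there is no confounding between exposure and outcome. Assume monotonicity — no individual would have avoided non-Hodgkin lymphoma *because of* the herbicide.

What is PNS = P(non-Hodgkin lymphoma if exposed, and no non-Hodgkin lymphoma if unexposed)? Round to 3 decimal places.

Let p₁ = 0.15, p₀ = 0.039.
Under exogeneity and monotonicity, PNS = p₁ − p₀.
PNS = 0.15 − 0.039 = 0.111

PNS ≈ 0.111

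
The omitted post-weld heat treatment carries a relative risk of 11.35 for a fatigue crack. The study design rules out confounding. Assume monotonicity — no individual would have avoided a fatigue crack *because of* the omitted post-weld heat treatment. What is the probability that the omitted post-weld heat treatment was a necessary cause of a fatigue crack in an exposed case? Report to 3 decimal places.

PN ≈ 0.912

Under exogeneity and monotonicity, PN = (RR − 1) / RR = 1 − 1/RR.
PN = (11.35 − 1) / 11.35 = 10.35 / 11.35 ≈ 0.9119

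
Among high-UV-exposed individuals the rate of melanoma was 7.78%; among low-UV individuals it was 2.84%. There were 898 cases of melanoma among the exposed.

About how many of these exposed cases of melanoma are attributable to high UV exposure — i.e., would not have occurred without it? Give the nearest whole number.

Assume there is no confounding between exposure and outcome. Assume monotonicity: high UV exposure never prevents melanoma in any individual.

about 570 cases

p₁ = 0.0778, p₀ = 0.0284.
PN = (p₁ − p₀)/p₁ = (0.0778 − 0.0284) / 0.0778 ≈ 0.63496.
Attributable cases ≈ PN × (exposed cases) = 0.63496 × 898 ≈ 570.20.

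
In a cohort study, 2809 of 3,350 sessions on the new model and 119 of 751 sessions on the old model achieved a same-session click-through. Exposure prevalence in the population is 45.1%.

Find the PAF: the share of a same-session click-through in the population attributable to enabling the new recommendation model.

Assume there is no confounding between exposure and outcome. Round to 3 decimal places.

PAF ≈ 0.659

p₁ = P(outcome | exposed) = 2809/3350 = 0.83851
p₀ = P(outcome | unexposed) = 119/751 = 0.15846
Overall risk P(Y=1) = π·p₁ + (1−π)·p₀ = 0.451×0.83851 + 0.549×0.15846 = 0.46516.
Under exogeneity, PAF = [P(Y=1) − p₀] / P(Y=1).
PAF = (0.46516 − 0.15846) / 0.46516 ≈ 0.6594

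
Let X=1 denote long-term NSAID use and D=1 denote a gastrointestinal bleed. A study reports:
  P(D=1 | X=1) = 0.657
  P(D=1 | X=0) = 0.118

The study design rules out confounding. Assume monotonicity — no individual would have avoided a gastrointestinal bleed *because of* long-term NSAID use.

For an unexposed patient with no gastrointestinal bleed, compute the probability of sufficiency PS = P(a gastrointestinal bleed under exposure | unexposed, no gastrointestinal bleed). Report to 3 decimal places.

PS ≈ 0.611

Let p₁ = 0.657, p₀ = 0.118.
Under exogeneity and monotonicity, PS = (p₁ − p₀) / (1 − p₀).
PS = (0.657 − 0.118) / (1 − 0.118) = 0.539 / 0.882 ≈ 0.6111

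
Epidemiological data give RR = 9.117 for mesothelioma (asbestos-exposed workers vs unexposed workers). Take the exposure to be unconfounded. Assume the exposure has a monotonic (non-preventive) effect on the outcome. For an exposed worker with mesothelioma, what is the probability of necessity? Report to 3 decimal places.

Under exogeneity and monotonicity, PN = (RR − 1) / RR = 1 − 1/RR.
PN = (9.117 − 1) / 9.117 = 8.117 / 9.117 ≈ 0.8903

PN ≈ 0.890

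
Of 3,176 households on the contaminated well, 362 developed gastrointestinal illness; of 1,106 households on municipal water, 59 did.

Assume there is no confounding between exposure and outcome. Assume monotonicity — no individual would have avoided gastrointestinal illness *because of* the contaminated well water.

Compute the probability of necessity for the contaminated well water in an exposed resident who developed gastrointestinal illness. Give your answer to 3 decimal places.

PN ≈ 0.532

p₁ = P(outcome | exposed) = 362/3176 = 0.11398
p₀ = P(outcome | unexposed) = 59/1106 = 0.053345
Under exogeneity and monotonicity, PN = (p₁ − p₀) / p₁.
PN = (0.11398 − 0.053345) / 0.11398 = 0.060634 / 0.11398 ≈ 0.5320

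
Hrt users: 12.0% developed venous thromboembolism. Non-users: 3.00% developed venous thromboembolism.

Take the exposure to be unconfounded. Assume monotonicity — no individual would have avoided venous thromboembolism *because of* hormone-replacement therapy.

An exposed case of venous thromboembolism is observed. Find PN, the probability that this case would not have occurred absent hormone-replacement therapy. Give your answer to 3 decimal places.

PN ≈ 0.750

p₁ = 0.12, p₀ = 0.03.
Under exogeneity and monotonicity, PN = (p₁ − p₀) / p₁.
PN = (0.12 − 0.03) / 0.12 = 0.09 / 0.12 ≈ 0.7500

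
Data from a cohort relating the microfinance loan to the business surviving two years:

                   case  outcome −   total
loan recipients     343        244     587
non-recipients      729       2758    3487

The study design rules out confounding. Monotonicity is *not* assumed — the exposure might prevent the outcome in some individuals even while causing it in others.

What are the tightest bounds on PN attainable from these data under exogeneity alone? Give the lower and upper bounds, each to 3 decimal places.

0.642 ≤ PN ≤ 1.000

p₁ = P(outcome | exposed) = 343/587 = 0.58433
p₀ = P(outcome | unexposed) = 729/3487 = 0.20906
Under exogeneity alone the bounds on PN are max{0,(p₁−p₀)/p₁} ≤ PN ≤ min{1,(1−p₀)/p₁}.
  lower = (p₁ − p₀)/p₁ = 0.37526 / 0.58433 ≈ 0.6422
  upper = min{1, (1 − p₀)/p₁} = 0.79094 / 0.58433 ≈ 1.3536 → capped at 1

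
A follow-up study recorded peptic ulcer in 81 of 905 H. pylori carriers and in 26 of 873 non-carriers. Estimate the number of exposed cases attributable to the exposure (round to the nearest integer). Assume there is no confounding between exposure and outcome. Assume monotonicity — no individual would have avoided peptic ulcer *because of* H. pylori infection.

about 54 cases

p₁ = P(outcome | exposed) = 81/905 = 0.089503
p₀ = P(outcome | unexposed) = 26/873 = 0.029782
PN = (p₁ − p₀)/p₁ = (0.089503 − 0.029782) / 0.089503 ≈ 0.66725.
Attributable cases ≈ PN × (exposed cases) = 0.66725 × 81 ≈ 54.05.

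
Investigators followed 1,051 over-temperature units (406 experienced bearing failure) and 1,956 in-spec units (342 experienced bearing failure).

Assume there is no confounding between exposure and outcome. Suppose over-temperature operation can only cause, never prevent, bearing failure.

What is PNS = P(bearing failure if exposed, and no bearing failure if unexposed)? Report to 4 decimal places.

p₁ = P(outcome | exposed) = 406/1051 = 0.3863
p₀ = P(outcome | unexposed) = 342/1956 = 0.17485
Under exogeneity and monotonicity, PNS = p₁ − p₀.
PNS = 0.3863 − 0.17485 = 0.21145

PNS ≈ 0.2115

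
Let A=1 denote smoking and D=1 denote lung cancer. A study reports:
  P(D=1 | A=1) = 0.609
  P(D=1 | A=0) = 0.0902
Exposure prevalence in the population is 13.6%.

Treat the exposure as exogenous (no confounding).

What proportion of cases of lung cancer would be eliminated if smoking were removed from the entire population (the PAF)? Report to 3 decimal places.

Let p₁ = 0.609, p₀ = 0.0902.
Overall risk P(Y=1) = π·p₁ + (1−π)·p₀ = 0.136×0.609 + 0.864×0.0902 = 0.16076.
Under exogeneity, PAF = [P(Y=1) − p₀] / P(Y=1).
PAF = (0.16076 − 0.0902) / 0.16076 ≈ 0.4389

PAF ≈ 0.439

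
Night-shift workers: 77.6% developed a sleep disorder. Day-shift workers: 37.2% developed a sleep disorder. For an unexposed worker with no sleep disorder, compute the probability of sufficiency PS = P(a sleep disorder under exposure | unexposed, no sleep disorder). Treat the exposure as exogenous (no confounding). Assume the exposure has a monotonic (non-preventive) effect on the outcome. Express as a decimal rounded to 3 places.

PS ≈ 0.643

p₁ = 0.776, p₀ = 0.372.
Under exogeneity and monotonicity, PS = (p₁ − p₀) / (1 − p₀).
PS = (0.776 − 0.372) / (1 − 0.372) = 0.404 / 0.628 ≈ 0.6433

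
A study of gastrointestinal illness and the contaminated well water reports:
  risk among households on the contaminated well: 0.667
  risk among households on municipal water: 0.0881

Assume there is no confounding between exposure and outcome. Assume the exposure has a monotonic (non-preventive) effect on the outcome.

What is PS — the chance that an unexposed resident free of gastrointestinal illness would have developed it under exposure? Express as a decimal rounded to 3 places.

Let p₁ = 0.667, p₀ = 0.0881.
Under exogeneity and monotonicity, PS = (p₁ − p₀) / (1 − p₀).
PS = (0.667 − 0.0881) / (1 − 0.0881) = 0.5789 / 0.9119 ≈ 0.6348

PS ≈ 0.635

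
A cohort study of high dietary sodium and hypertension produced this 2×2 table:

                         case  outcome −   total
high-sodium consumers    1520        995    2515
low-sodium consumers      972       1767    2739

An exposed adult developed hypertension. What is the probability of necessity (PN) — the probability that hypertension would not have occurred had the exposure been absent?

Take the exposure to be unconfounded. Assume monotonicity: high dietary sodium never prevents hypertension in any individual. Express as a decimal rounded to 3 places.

p₁ = P(outcome | exposed) = 1520/2515 = 0.60437
p₀ = P(outcome | unexposed) = 972/2739 = 0.35487
Under exogeneity and monotonicity, PN = (p₁ − p₀)/p₁.
PN = (0.60437 − 0.35487) / 0.60437 ≈ 0.4128

PN ≈ 0.413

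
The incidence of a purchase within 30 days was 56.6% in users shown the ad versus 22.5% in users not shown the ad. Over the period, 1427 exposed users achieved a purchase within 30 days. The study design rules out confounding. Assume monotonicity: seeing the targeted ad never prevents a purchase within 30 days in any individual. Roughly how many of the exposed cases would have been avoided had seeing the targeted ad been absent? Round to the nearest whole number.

p₁ = 0.566, p₀ = 0.225.
PN = (p₁ − p₀)/p₁ = (0.566 − 0.225) / 0.566 ≈ 0.60247.
Attributable cases ≈ PN × (exposed cases) = 0.60247 × 1427 ≈ 859.73.

about 860 cases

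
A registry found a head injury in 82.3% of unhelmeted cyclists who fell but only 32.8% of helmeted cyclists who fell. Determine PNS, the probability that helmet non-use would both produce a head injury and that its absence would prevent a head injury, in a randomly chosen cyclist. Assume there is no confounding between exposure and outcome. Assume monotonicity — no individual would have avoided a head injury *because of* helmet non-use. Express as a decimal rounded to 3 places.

p₁ = 0.823, p₀ = 0.328.
Under exogeneity and monotonicity, PNS = p₁ − p₀.
PNS = 0.823 − 0.328 = 0.495

PNS ≈ 0.495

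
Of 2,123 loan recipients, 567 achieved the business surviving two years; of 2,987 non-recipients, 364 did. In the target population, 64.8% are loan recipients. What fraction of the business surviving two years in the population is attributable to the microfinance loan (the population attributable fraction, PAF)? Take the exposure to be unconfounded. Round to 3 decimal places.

p₁ = P(outcome | exposed) = 567/2123 = 0.26707
p₀ = P(outcome | unexposed) = 364/2987 = 0.12186
Overall risk P(Y=1) = π·p₁ + (1−π)·p₀ = 0.648×0.26707 + 0.352×0.12186 = 0.21596.
Under exogeneity, PAF = [P(Y=1) − p₀] / P(Y=1).
PAF = (0.21596 − 0.12186) / 0.21596 ≈ 0.4357

PAF ≈ 0.436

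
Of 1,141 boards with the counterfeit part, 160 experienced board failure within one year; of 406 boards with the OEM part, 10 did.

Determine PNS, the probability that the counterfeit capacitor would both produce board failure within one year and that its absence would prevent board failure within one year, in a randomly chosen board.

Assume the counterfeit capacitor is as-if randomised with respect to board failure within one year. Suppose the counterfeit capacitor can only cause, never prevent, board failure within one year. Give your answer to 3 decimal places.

p₁ = P(outcome | exposed) = 160/1141 = 0.14023
p₀ = P(outcome | unexposed) = 10/406 = 0.024631
Under exogeneity and monotonicity, PNS = p₁ − p₀.
PNS = 0.14023 − 0.024631 = 0.1156

PNS ≈ 0.116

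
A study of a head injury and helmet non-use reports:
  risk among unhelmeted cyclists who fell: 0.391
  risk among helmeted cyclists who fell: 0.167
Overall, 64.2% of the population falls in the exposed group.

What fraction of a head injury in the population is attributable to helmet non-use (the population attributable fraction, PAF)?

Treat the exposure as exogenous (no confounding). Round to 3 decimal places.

PAF ≈ 0.463

Let p₁ = 0.391, p₀ = 0.167.
Overall risk P(Y=1) = π·p₁ + (1−π)·p₀ = 0.642×0.391 + 0.358×0.167 = 0.31081.
Under exogeneity, PAF = [P(Y=1) − p₀] / P(Y=1).
PAF = (0.31081 − 0.167) / 0.31081 ≈ 0.4627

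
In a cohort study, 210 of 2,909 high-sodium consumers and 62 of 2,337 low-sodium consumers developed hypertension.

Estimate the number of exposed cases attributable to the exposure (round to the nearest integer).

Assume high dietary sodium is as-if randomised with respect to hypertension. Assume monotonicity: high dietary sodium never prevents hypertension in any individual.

about 133 cases

p₁ = P(outcome | exposed) = 210/2909 = 0.07219
p₀ = P(outcome | unexposed) = 62/2337 = 0.02653
PN = (p₁ − p₀)/p₁ = (0.07219 − 0.02653) / 0.07219 ≈ 0.63250.
Attributable cases ≈ PN × (exposed cases) = 0.63250 × 210 ≈ 132.82.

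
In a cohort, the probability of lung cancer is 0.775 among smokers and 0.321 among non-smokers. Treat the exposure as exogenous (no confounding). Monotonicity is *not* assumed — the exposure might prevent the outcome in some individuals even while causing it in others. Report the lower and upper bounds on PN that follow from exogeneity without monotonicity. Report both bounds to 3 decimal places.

0.586 ≤ PN ≤ 0.876

Let p₁ = 0.775, p₀ = 0.321.
Under exogeneity alone the bounds on PN are max{0,(p₁−p₀)/p₁} ≤ PN ≤ min{1,(1−p₀)/p₁}.
  lower = (p₁ − p₀)/p₁ = 0.454 / 0.775 ≈ 0.5858
  upper = min{1, (1 − p₀)/p₁} = 0.679 / 0.775 ≈ 0.8761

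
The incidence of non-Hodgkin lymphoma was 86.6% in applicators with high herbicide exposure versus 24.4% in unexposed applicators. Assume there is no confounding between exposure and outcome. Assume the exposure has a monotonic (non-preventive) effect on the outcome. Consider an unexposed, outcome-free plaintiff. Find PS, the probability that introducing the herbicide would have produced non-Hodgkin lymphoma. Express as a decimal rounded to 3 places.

p₁ = 0.866, p₀ = 0.244.
Under exogeneity and monotonicity, PS = (p₁ − p₀) / (1 − p₀).
PS = (0.866 − 0.244) / (1 − 0.244) = 0.622 / 0.756 ≈ 0.8228

PS ≈ 0.823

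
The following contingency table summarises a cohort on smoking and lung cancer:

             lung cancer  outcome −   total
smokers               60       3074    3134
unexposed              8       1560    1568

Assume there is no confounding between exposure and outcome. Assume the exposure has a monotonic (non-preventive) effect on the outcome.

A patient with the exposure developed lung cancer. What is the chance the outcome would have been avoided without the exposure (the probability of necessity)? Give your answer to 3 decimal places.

PN ≈ 0.734

p₁ = P(outcome | exposed) = 60/3134 = 0.019145
p₀ = P(outcome | unexposed) = 8/1568 = 0.005102
Under exogeneity and monotonicity, PN = (p₁ − p₀) / p₁.
PN = (0.019145 − 0.005102) / 0.019145 = 0.014043 / 0.019145 ≈ 0.7335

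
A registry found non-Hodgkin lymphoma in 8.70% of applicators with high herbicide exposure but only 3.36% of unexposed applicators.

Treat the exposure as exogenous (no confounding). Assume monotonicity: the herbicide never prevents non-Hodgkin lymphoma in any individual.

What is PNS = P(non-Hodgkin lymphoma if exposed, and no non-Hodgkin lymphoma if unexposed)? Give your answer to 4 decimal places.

PNS ≈ 0.0534

p₁ = 0.087, p₀ = 0.0336.
Under exogeneity and monotonicity, PNS = p₁ − p₀.
PNS = 0.087 − 0.0336 = 0.0534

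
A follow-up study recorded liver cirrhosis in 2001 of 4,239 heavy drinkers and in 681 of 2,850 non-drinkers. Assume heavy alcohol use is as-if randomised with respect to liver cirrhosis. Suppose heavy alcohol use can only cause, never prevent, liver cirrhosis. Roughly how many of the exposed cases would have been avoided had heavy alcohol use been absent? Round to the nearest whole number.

about 988 cases

p₁ = P(outcome | exposed) = 2001/4239 = 0.47205
p₀ = P(outcome | unexposed) = 681/2850 = 0.23895
PN = (p₁ − p₀)/p₁ = (0.47205 − 0.23895) / 0.47205 ≈ 0.49380.
Attributable cases ≈ PN × (exposed cases) = 0.49380 × 2001 ≈ 988.10.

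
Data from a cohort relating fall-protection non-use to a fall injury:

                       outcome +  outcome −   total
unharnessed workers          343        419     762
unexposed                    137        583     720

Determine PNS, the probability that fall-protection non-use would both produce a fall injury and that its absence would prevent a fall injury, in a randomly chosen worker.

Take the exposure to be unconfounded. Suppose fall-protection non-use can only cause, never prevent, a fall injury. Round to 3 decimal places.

PNS ≈ 0.260

p₁ = P(outcome | exposed) = 343/762 = 0.45013
p₀ = P(outcome | unexposed) = 137/720 = 0.19028
Under exogeneity and monotonicity, PNS = p₁ − p₀.
PNS = 0.45013 − 0.19028 = 0.25985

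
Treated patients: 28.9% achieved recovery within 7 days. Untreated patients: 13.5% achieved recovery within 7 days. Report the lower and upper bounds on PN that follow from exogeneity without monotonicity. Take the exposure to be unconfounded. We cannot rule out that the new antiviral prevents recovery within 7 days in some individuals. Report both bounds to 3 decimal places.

p₁ = 0.289, p₀ = 0.135.
Under exogeneity alone the bounds on PN are max{0,(p₁−p₀)/p₁} ≤ PN ≤ min{1,(1−p₀)/p₁}.
  lower = (p₁ − p₀)/p₁ = 0.154 / 0.289 ≈ 0.5329
  upper = min{1, (1 − p₀)/p₁} = 0.865 / 0.289 ≈ 2.9931 → capped at 1

0.533 ≤ PN ≤ 1.000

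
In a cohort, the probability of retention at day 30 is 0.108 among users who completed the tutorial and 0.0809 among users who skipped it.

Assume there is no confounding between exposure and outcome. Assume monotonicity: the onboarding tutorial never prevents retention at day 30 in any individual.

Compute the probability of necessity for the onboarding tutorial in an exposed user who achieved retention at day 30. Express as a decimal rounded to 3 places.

PN ≈ 0.251

Let p₁ = 0.108, p₀ = 0.0809.
Under exogeneity and monotonicity, PN = (p₁ − p₀) / p₁.
PN = (0.108 − 0.0809) / 0.108 = 0.0271 / 0.108 ≈ 0.2509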